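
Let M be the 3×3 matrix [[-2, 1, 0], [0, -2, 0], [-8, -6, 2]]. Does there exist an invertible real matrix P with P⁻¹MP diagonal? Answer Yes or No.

No

Characteristic polynomial: p(μ) = μ^3 + 2μ^2 - 4μ - 8 = (μ - 2)(μ + 2)^2.
μ = -2 has algebraic multiplicity 2; rank(M + 2I) = 2, so geometric multiplicity = 1.
Geometric multiplicity < algebraic multiplicity, so M is not diagonalizable.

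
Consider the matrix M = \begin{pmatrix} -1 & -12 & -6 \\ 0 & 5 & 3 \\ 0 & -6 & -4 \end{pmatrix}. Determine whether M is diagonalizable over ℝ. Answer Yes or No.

Characteristic polynomial: p(t) = t^3 - 3t - 2 = (t - 2)(t + 1)^2.
t = -1 has algebraic multiplicity 2; rank(M + 1I) = 1, so geometric multiplicity = 2.
Every eigenvalue has geometric = algebraic multiplicity, so M is diagonalizable.

Yes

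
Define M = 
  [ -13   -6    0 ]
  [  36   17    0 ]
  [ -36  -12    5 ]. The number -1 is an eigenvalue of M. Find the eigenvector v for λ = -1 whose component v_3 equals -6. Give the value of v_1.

-3

M + 1I = [[-12, -6, 0], [36, 18, 0], [-36, -12, 6]].
Solving (M + 1I)v = 0 gives the eigenspace spanned by (-3, 6, -6).
With v_3 = -6, v = (-3, 6, -6), so v_1 = -3.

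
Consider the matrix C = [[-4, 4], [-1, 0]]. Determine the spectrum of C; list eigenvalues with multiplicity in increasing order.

-2, -2

Characteristic polynomial: p(λ) = λ^2 + 4λ + 4 = (λ + 2)^2.
Roots (with multiplicity): -2, -2.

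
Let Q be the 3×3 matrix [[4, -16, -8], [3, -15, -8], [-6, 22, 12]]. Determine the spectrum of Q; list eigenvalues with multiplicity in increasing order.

-4, 1, 4

Characteristic polynomial: p(s) = s^3 - s^2 - 16s + 16 = (s - 4)(s - 1)(s + 4).
Roots (with multiplicity): -4, 1, 4.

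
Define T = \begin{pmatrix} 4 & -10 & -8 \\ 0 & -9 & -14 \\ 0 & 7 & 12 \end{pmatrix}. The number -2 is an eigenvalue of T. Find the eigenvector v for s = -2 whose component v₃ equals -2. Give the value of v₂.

T + 2I = [[6, -10, -8], [0, -7, -14], [0, 7, 14]].
Solving (T + 2I)v = 0 gives the eigenspace spanned by (4, 4, -2).
With v₃ = -2, v = (4, 4, -2), so v₂ = 4.

4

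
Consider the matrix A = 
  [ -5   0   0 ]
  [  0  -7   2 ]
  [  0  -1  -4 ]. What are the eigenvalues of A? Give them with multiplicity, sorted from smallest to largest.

Characteristic polynomial: p(λ) = λ^3 + 16λ^2 + 85λ + 150 = (λ + 5)^2(λ + 6).
Roots (with multiplicity): -6, -5, -5.

-6, -5, -5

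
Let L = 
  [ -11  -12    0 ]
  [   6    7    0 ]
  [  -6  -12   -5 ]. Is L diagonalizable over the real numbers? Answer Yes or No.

Characteristic polynomial: p(t) = t^3 + 9t^2 + 15t - 25 = (t - 1)(t + 5)^2.
t = -5 has algebraic multiplicity 2; rank(L + 5I) = 1, so geometric multiplicity = 2.
Every eigenvalue has geometric = algebraic multiplicity, so L is diagonalizable.

Yes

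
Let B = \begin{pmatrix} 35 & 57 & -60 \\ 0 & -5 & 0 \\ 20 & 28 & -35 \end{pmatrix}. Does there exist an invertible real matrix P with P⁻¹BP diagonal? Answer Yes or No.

No

Characteristic polynomial: p(μ) = μ^3 + 5μ^2 - 25μ - 125 = (μ - 5)(μ + 5)^2.
μ = -5 has algebraic multiplicity 2; rank(B + 5I) = 2, so geometric multiplicity = 1.
Geometric multiplicity < algebraic multiplicity, so B is not diagonalizable.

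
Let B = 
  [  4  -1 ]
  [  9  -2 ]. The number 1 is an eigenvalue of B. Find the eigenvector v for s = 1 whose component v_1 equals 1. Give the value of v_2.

B − 1I = [[3, -1], [9, -3]].
Solving (B − 1I)v = 0 gives the eigenspace spanned by (1, 3).
With v_1 = 1, v = (1, 3), so v_2 = 3.

3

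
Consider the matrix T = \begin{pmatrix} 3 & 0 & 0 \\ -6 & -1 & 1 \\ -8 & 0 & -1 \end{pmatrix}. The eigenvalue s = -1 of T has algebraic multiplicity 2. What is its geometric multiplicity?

T + 1I = [[4, 0, 0], [-6, 0, 1], [-8, 0, 0]].
This matrix has rank 2, so its null space has dimension 3 − 2 = 1.

1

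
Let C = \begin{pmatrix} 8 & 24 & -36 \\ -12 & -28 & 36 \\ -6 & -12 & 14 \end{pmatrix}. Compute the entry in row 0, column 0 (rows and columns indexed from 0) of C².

-8

Characteristic polynomial: s^3 + 6s^2 - 32 = (s - 2)(s + 4)^2, so the eigenvalues are -4, -4, 2.
s=-4: eigenvector (2, -1, 0).
s=-4: eigenvector (-3, 3, 1).
s=2: eigenvector (-2, 2, 1).
P = [[2, -3, -2], [-1, 3, 2], [0, 1, 1]], D = diag(-4, -4, 2), P⁻¹ = [[1, 1, 0], [1, 2, -2], [-1, -2, 3]].
C² = P·diag(16, 16, 4)·P⁻¹ = [[-8, -48, 72], [24, 64, -72], [12, 24, -20]].
The requested entry is -8.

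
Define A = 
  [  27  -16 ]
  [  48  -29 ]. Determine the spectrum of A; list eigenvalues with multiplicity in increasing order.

Characteristic polynomial: p(λ) = λ^2 + 2λ - 15 = (λ - 3)(λ + 5).
Roots (with multiplicity): -5, 3.

-5, 3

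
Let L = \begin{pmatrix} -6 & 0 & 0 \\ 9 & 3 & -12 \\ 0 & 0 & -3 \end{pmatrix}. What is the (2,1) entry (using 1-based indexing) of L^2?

-27

Characteristic polynomial: λ^3 + 6λ^2 - 9λ - 54 = (λ - 3)(λ + 3)(λ + 6), so the eigenvalues are -6, -3, 3.
λ=-6: eigenvector (1, -1, 0).
λ=3: eigenvector (0, 1, 0).
λ=-3: eigenvector (0, 2, 1).
P = [[1, 0, 0], [-1, 1, 2], [0, 0, 1]], D = diag(-6, 3, -3), P⁻¹ = [[1, 0, 0], [1, 1, -2], [0, 0, 1]].
L² = P·diag(36, 9, 9)·P⁻¹ = [[36, 0, 0], [-27, 9, 0], [0, 0, 9]].
The requested entry is -27.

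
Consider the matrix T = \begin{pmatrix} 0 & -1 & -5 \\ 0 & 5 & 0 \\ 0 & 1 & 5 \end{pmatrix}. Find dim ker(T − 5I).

1

T − 5I = [[-5, -1, -5], [0, 0, 0], [0, 1, 0]].
This matrix has rank 2, so its null space has dimension 3 − 2 = 1.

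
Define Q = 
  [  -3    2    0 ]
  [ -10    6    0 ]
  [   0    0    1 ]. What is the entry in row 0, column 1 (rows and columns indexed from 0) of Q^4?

Characteristic polynomial: μ^3 - 4μ^2 + 5μ - 2 = (μ - 2)(μ - 1)^2, so the eigenvalues are 1, 1, 2.
μ=1: eigenvector (1, 2, -2).
μ=2: eigenvector (2, 5, 0).
μ=1: eigenvector (0, 0, 1).
P = [[1, 2, 0], [2, 5, 0], [-2, 0, 1]], D = diag(1, 2, 1), P⁻¹ = [[5, -2, 0], [-2, 1, 0], [10, -4, 1]].
Q⁴ = P·diag(1, 16, 1)·P⁻¹ = [[-59, 30, 0], [-150, 76, 0], [0, 0, 1]].
The requested entry is 30.

30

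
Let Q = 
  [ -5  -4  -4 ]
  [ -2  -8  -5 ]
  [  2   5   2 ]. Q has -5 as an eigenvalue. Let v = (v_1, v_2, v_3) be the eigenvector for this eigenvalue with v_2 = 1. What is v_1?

1

Q + 5I = [[0, -4, -4], [-2, -3, -5], [2, 5, 7]].
Solving (Q + 5I)v = 0 gives the eigenspace spanned by (1, 1, -1).
With v_2 = 1, v = (1, 1, -1), so v_1 = 1.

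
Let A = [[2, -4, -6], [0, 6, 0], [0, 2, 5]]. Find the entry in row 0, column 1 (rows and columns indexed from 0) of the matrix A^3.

Characteristic polynomial: λ^3 - 13λ^2 + 52λ - 60 = (λ - 6)(λ - 5)(λ - 2), so the eigenvalues are 2, 5, 6.
λ=2: eigenvector (1, 0, 0).
λ=6: eigenvector (-4, 1, 2).
λ=5: eigenvector (-2, 0, 1).
P = [[1, -4, -2], [0, 1, 0], [0, 2, 1]], D = diag(2, 6, 5), P⁻¹ = [[1, 0, 2], [0, 1, 0], [0, -2, 1]].
A³ = P·diag(8, 216, 125)·P⁻¹ = [[8, -364, -234], [0, 216, 0], [0, 182, 125]].
The requested entry is -364.

-364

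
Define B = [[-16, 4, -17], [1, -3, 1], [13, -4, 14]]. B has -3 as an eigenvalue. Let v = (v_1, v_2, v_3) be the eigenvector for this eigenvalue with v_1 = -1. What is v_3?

B + 3I = [[-13, 4, -17], [1, 0, 1], [13, -4, 17]].
Solving (B + 3I)v = 0 gives the eigenspace spanned by (-1, 1, 1).
With v_1 = -1, v = (-1, 1, 1), so v_3 = 1.

1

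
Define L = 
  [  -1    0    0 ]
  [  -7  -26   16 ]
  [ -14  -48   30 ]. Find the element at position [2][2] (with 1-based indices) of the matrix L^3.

-680

Characteristic polynomial: t^3 - 3t^2 - 16t - 12 = (t - 6)(t + 1)(t + 2), so the eigenvalues are -2, -1, 6.
t=-1: eigenvector (1, 1, 2).
t=6: eigenvector (0, 1, 2).
t=-2: eigenvector (0, -2, -3).
P = [[1, 0, 0], [1, 1, -2], [2, 2, -3]], D = diag(-1, 6, -2), P⁻¹ = [[1, 0, 0], [-1, -3, 2], [0, -2, 1]].
L³ = P·diag(-1, 216, -8)·P⁻¹ = [[-1, 0, 0], [-217, -680, 448], [-434, -1344, 888]].
The requested entry is -680.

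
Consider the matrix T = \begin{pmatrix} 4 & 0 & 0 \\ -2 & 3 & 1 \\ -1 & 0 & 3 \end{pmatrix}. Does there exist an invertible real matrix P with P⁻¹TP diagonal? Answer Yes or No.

No

Characteristic polynomial: p(λ) = λ^3 - 10λ^2 + 33λ - 36 = (λ - 4)(λ - 3)^2.
λ = 3 has algebraic multiplicity 2; rank(T − 3I) = 2, so geometric multiplicity = 1.
Geometric multiplicity < algebraic multiplicity, so T is not diagonalizable.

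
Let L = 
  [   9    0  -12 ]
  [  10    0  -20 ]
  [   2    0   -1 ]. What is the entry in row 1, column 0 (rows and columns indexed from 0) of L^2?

Characteristic polynomial: λ^3 - 8λ^2 + 15λ = λ(λ - 5)(λ - 3), so the eigenvalues are 0, 3, 5.
λ=5: eigenvector (3, 2, 1).
λ=0: eigenvector (0, 1, 0).
λ=3: eigenvector (2, 0, 1).
P = [[3, 0, 2], [2, 1, 0], [1, 0, 1]], D = diag(5, 0, 3), P⁻¹ = [[1, 0, -2], [-2, 1, 4], [-1, 0, 3]].
L² = P·diag(25, 0, 9)·P⁻¹ = [[57, 0, -96], [50, 0, -100], [16, 0, -23]].
The requested entry is 50.

50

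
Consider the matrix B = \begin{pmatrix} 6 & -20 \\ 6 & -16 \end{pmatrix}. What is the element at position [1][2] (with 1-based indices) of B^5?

-67520

Characteristic polynomial: μ^2 + 10μ + 24 = (μ + 4)(μ + 6), so the eigenvalues are -6, -4.
μ=-6: eigenvector (-5, -3).
μ=-4: eigenvector (2, 1).
P = [[-5, 2], [-3, 1]], D = diag(-6, -4), P⁻¹ = [[1, -2], [3, -5]].
B⁵ = P·diag(-7776, -1024)·P⁻¹ = [[32736, -67520], [20256, -41536]].
The requested entry is -67520.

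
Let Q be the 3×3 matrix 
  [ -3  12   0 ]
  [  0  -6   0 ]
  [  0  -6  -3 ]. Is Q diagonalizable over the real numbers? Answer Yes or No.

Characteristic polynomial: p(r) = r^3 + 12r^2 + 45r + 54 = (r + 3)^2(r + 6).
r = -3 has algebraic multiplicity 2; rank(Q + 3I) = 1, so geometric multiplicity = 2.
Every eigenvalue has geometric = algebraic multiplicity, so Q is diagonalizable.

Yes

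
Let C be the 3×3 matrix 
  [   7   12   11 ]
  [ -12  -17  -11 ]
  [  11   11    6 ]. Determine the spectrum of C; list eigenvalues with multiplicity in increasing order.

-5, -5, 6

Characteristic polynomial: p(s) = s^3 + 4s^2 - 35s - 150 = (s - 6)(s + 5)^2.
Roots (with multiplicity): -5, -5, 6.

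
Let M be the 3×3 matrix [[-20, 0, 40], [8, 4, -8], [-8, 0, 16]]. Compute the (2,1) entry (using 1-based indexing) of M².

Characteristic polynomial: s^3 - 16s = s(s - 4)(s + 4), so the eigenvalues are -4, 0, 4.
s=-4: eigenvector (5, -3, 2).
s=0: eigenvector (2, -2, 1).
s=4: eigenvector (0, 1, 0).
P = [[5, 2, 0], [-3, -2, 1], [2, 1, 0]], D = diag(-4, 0, 4), P⁻¹ = [[1, 0, -2], [-2, 0, 5], [-1, 1, 4]].
M² = P·diag(16, 0, 16)·P⁻¹ = [[80, 0, -160], [-64, 16, 160], [32, 0, -64]].
The requested entry is -64.

-64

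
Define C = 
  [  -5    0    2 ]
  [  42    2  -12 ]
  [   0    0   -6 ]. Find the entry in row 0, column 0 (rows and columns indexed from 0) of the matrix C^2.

Characteristic polynomial: t^3 + 9t^2 + 8t - 60 = (t - 2)(t + 5)(t + 6), so the eigenvalues are -6, -5, 2.
t=-5: eigenvector (1, -6, 0).
t=2: eigenvector (0, 1, 0).
t=-6: eigenvector (-2, 12, 1).
P = [[1, 0, -2], [-6, 1, 12], [0, 0, 1]], D = diag(-5, 2, -6), P⁻¹ = [[1, 0, 2], [6, 1, 0], [0, 0, 1]].
C² = P·diag(25, 4, 36)·P⁻¹ = [[25, 0, -22], [-126, 4, 132], [0, 0, 36]].
The requested entry is 25.

25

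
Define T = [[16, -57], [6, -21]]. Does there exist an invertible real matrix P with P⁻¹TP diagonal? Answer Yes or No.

Yes

Characteristic polynomial: p(μ) = μ^2 + 5μ + 6 = (μ + 2)(μ + 3).
All 2 eigenvalues are distinct, so T is diagonalizable.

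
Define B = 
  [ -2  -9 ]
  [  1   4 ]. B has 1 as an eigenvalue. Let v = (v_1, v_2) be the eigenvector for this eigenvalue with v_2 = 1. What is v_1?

B − 1I = [[-3, -9], [1, 3]].
Solving (B − 1I)v = 0 gives the eigenspace spanned by (-3, 1).
With v_2 = 1, v = (-3, 1), so v_1 = -3.

-3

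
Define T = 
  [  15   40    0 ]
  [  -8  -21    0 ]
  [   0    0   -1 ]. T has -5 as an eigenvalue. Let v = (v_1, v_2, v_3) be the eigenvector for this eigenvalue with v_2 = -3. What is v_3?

T + 5I = [[20, 40, 0], [-8, -16, 0], [0, 0, 4]].
Solving (T + 5I)v = 0 gives the eigenspace spanned by (6, -3, 0).
With v_2 = -3, v = (6, -3, 0), so v_3 = 0.

0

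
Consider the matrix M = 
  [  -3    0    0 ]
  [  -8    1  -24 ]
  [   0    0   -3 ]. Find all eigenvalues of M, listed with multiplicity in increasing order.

Characteristic polynomial: p(s) = s^3 + 5s^2 + 3s - 9 = (s - 1)(s + 3)^2.
Roots (with multiplicity): -3, -3, 1.

-3, -3, 1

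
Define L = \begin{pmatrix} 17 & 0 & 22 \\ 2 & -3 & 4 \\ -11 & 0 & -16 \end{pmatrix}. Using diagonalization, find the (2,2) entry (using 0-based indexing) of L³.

-466

Characteristic polynomial: s^3 + 2s^2 - 33s - 90 = (s - 6)(s + 3)(s + 5), so the eigenvalues are -5, -3, 6.
s=6: eigenvector (2, 0, -1).
s=-3: eigenvector (0, 1, 0).
s=-5: eigenvector (-1, -1, 1).
P = [[2, 0, -1], [0, 1, -1], [-1, 0, 1]], D = diag(6, -3, -5), P⁻¹ = [[1, 0, 1], [1, 1, 2], [1, 0, 2]].
L³ = P·diag(216, -27, -125)·P⁻¹ = [[557, 0, 682], [98, -27, 196], [-341, 0, -466]].
The requested entry is -466.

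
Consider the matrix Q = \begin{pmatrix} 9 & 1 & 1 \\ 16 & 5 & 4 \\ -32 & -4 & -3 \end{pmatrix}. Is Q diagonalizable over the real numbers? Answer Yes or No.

Characteristic polynomial: p(μ) = μ^3 - 11μ^2 + 35μ - 25 = (μ - 5)^2(μ - 1).
μ = 5 has algebraic multiplicity 2; rank(Q − 5I) = 2, so geometric multiplicity = 1.
Geometric multiplicity < algebraic multiplicity, so Q is not diagonalizable.

No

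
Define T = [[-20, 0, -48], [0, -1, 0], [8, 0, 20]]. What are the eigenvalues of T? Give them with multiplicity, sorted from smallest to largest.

Characteristic polynomial: p(λ) = λ^3 + λ^2 - 16λ - 16 = (λ - 4)(λ + 1)(λ + 4).
Roots (with multiplicity): -4, -1, 4.

-4, -1, 4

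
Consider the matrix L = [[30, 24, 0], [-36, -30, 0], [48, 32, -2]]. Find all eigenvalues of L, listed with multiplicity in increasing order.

-6, -2, 6

Characteristic polynomial: p(λ) = λ^3 + 2λ^2 - 36λ - 72 = (λ - 6)(λ + 2)(λ + 6).
Roots (with multiplicity): -6, -2, 6.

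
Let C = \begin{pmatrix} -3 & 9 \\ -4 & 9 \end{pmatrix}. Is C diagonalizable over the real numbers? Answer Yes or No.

Characteristic polynomial: p(s) = s^2 - 6s + 9 = (s - 3)^2.
s = 3 has algebraic multiplicity 2; rank(C − 3I) = 1, so geometric multiplicity = 1.
Geometric multiplicity < algebraic multiplicity, so C is not diagonalizable.

No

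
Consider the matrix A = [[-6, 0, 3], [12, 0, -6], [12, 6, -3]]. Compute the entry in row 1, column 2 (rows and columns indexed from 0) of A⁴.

Characteristic polynomial: λ^3 + 9λ^2 + 18λ = λ(λ + 3)(λ + 6), so the eigenvalues are -6, -3, 0.
λ=-6: eigenvector (1, -2, 0).
λ=0: eigenvector (1, -1, 2).
λ=-3: eigenvector (1, -2, 1).
P = [[1, 1, 1], [-2, -1, -2], [0, 2, 1]], D = diag(-6, 0, -3), P⁻¹ = [[3, 1, -1], [2, 1, 0], [-4, -2, 1]].
A⁴ = P·diag(1296, 0, 81)·P⁻¹ = [[3564, 1134, -1215], [-7128, -2268, 2430], [-324, -162, 81]].
The requested entry is 2430.

2430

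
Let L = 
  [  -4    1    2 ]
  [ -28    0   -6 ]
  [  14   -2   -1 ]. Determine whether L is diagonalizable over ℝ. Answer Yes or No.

Characteristic polynomial: p(μ) = μ^3 + 5μ^2 - 8μ - 48 = (μ - 3)(μ + 4)^2.
μ = -4 has algebraic multiplicity 2; rank(L + 4I) = 2, so geometric multiplicity = 1.
Geometric multiplicity < algebraic multiplicity, so L is not diagonalizable.

No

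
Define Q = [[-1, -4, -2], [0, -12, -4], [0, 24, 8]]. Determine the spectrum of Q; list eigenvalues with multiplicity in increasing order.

-4, -1, 0

Characteristic polynomial: p(s) = s^3 + 5s^2 + 4s = s(s + 1)(s + 4).
Roots (with multiplicity): -4, -1, 0.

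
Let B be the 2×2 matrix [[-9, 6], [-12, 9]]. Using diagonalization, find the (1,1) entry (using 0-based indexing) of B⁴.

81

Characteristic polynomial: s^2 - 9 = (s - 3)(s + 3), so the eigenvalues are -3, 3.
s=-3: eigenvector (-1, -1).
s=3: eigenvector (1, 2).
P = [[-1, 1], [-1, 2]], D = diag(-3, 3), P⁻¹ = [[-2, 1], [-1, 1]].
B⁴ = P·diag(81, 81)·P⁻¹ = [[81, 0], [0, 81]].
The requested entry is 81.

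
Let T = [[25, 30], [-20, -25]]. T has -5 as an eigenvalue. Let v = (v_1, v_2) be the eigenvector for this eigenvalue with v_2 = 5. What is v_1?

T + 5I = [[30, 30], [-20, -20]].
Solving (T + 5I)v = 0 gives the eigenspace spanned by (-5, 5).
With v_2 = 5, v = (-5, 5), so v_1 = -5.

-5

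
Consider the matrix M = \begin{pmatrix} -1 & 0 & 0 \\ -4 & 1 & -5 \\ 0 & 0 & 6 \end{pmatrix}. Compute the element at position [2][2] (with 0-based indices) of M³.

Characteristic polynomial: s^3 - 6s^2 - s + 6 = (s - 6)(s - 1)(s + 1), so the eigenvalues are -1, 1, 6.
s=6: eigenvector (0, -1, 1).
s=1: eigenvector (0, 1, 0).
s=-1: eigenvector (1, 2, 0).
P = [[0, 0, 1], [-1, 1, 2], [1, 0, 0]], D = diag(6, 1, -1), P⁻¹ = [[0, 0, 1], [-2, 1, 1], [1, 0, 0]].
M³ = P·diag(216, 1, -1)·P⁻¹ = [[-1, 0, 0], [-4, 1, -215], [0, 0, 216]].
The requested entry is 216.

216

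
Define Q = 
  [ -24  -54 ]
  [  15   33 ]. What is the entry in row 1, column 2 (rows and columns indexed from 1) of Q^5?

-135594

Characteristic polynomial: s^2 - 9s + 18 = (s - 6)(s - 3), so the eigenvalues are 3, 6.
s=6: eigenvector (-9, 5).
s=3: eigenvector (-2, 1).
P = [[-9, -2], [5, 1]], D = diag(6, 3), P⁻¹ = [[1, 2], [-5, -9]].
Q⁵ = P·diag(7776, 243)·P⁻¹ = [[-67554, -135594], [37665, 75573]].
The requested entry is -135594.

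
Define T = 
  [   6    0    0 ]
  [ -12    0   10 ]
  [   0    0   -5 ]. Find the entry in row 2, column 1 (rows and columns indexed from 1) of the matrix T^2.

Characteristic polynomial: r^3 - r^2 - 30r = r(r - 6)(r + 5), so the eigenvalues are -5, 0, 6.
r=6: eigenvector (1, -2, 0).
r=0: eigenvector (0, 1, 0).
r=-5: eigenvector (0, -2, 1).
P = [[1, 0, 0], [-2, 1, -2], [0, 0, 1]], D = diag(6, 0, -5), P⁻¹ = [[1, 0, 0], [2, 1, 2], [0, 0, 1]].
T² = P·diag(36, 0, 25)·P⁻¹ = [[36, 0, 0], [-72, 0, -50], [0, 0, 25]].
The requested entry is -72.

-72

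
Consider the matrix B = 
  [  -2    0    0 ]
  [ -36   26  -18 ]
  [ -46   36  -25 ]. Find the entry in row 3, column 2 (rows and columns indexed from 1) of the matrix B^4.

Characteristic polynomial: r^3 + r^2 - 4r - 4 = (r - 2)(r + 1)(r + 2), so the eigenvalues are -2, -1, 2.
r=-2: eigenvector (1, 0, -2).
r=2: eigenvector (0, 3, 4).
r=-1: eigenvector (0, 2, 3).
P = [[1, 0, 0], [0, 3, 2], [-2, 4, 3]], D = diag(-2, 2, -1), P⁻¹ = [[1, 0, 0], [-4, 3, -2], [6, -4, 3]].
B⁴ = P·diag(16, 16, 1)·P⁻¹ = [[16, 0, 0], [-180, 136, -90], [-270, 180, -119]].
The requested entry is 180.

180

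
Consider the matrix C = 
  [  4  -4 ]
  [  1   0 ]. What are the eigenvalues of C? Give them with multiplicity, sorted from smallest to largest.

2, 2

Characteristic polynomial: p(t) = t^2 - 4t + 4 = (t - 2)^2.
Roots (with multiplicity): 2, 2.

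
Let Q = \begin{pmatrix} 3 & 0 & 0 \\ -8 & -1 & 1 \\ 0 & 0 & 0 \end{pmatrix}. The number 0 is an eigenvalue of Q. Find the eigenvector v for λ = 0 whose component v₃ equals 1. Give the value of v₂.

Q = [[3, 0, 0], [-8, -1, 1], [0, 0, 0]].
Solving (Q)v = 0 gives the eigenspace spanned by (0, 1, 1).
With v₃ = 1, v = (0, 1, 1), so v₂ = 1.

1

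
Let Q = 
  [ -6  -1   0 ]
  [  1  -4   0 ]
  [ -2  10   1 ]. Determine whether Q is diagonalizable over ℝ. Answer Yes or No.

No

Characteristic polynomial: p(t) = t^3 + 9t^2 + 15t - 25 = (t - 1)(t + 5)^2.
t = -5 has algebraic multiplicity 2; rank(Q + 5I) = 2, so geometric multiplicity = 1.
Geometric multiplicity < algebraic multiplicity, so Q is not diagonalizable.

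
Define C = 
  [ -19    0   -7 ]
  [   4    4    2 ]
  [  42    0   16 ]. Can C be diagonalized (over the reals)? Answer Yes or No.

Yes

Characteristic polynomial: p(s) = s^3 - s^2 - 22s + 40 = (s - 4)(s - 2)(s + 5).
All 3 eigenvalues are distinct, so C is diagonalizable.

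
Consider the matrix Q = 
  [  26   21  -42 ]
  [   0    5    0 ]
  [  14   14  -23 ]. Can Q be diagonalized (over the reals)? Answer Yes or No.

Yes

Characteristic polynomial: p(μ) = μ^3 - 8μ^2 + 5μ + 50 = (μ - 5)^2(μ + 2).
μ = 5 has algebraic multiplicity 2; rank(Q − 5I) = 1, so geometric multiplicity = 2.
Every eigenvalue has geometric = algebraic multiplicity, so Q is diagonalizable.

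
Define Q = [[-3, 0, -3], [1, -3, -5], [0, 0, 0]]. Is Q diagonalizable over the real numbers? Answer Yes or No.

Characteristic polynomial: p(r) = r^3 + 6r^2 + 9r = r(r + 3)^2.
r = -3 has algebraic multiplicity 2; rank(Q + 3I) = 2, so geometric multiplicity = 1.
Geometric multiplicity < algebraic multiplicity, so Q is not diagonalizable.

No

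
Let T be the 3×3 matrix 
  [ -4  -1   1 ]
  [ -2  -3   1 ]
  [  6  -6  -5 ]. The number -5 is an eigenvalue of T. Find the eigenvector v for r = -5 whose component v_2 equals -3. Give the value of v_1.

T + 5I = [[1, -1, 1], [-2, 2, 1], [6, -6, 0]].
Solving (T + 5I)v = 0 gives the eigenspace spanned by (-3, -3, 0).
With v_2 = -3, v = (-3, -3, 0), so v_1 = -3.

-3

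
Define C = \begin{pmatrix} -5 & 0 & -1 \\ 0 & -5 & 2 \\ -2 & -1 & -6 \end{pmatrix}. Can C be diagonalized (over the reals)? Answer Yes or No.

No

Characteristic polynomial: p(s) = s^3 + 16s^2 + 85s + 150 = (s + 5)^2(s + 6).
s = -5 has algebraic multiplicity 2; rank(C + 5I) = 2, so geometric multiplicity = 1.
Geometric multiplicity < algebraic multiplicity, so C is not diagonalizable.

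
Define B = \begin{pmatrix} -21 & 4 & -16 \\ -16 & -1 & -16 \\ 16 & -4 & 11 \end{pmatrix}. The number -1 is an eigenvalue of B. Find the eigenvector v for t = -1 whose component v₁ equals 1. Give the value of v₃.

B + 1I = [[-20, 4, -16], [-16, 0, -16], [16, -4, 12]].
Solving (B + 1I)v = 0 gives the eigenspace spanned by (1, 1, -1).
With v₁ = 1, v = (1, 1, -1), so v₃ = -1.

-1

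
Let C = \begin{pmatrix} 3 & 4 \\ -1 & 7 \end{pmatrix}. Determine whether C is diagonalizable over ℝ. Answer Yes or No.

Characteristic polynomial: p(s) = s^2 - 10s + 25 = (s - 5)^2.
s = 5 has algebraic multiplicity 2; rank(C − 5I) = 1, so geometric multiplicity = 1.
Geometric multiplicity < algebraic multiplicity, so C is not diagonalizable.

No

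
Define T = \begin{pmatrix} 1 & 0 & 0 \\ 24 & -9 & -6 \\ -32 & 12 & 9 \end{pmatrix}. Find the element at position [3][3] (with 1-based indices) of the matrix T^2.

9

Characteristic polynomial: μ^3 - μ^2 - 9μ + 9 = (μ - 3)(μ - 1)(μ + 3), so the eigenvalues are -3, 1, 3.
μ=1: eigenvector (1, 0, 4).
μ=3: eigenvector (0, -1, 2).
μ=-3: eigenvector (0, -1, 1).
P = [[1, 0, 0], [0, -1, -1], [4, 2, 1]], D = diag(1, 3, -3), P⁻¹ = [[1, 0, 0], [-4, 1, 1], [4, -2, -1]].
T² = P·diag(1, 9, 9)·P⁻¹ = [[1, 0, 0], [0, 9, 0], [-32, 0, 9]].
The requested entry is 9.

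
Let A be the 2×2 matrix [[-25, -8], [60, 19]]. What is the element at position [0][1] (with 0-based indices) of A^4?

1248

Characteristic polynomial: r^2 + 6r + 5 = (r + 1)(r + 5), so the eigenvalues are -5, -1.
r=-5: eigenvector (2, -5).
r=-1: eigenvector (1, -3).
P = [[2, 1], [-5, -3]], D = diag(-5, -1), P⁻¹ = [[3, 1], [-5, -2]].
A⁴ = P·diag(625, 1)·P⁻¹ = [[3745, 1248], [-9360, -3119]].
The requested entry is 1248.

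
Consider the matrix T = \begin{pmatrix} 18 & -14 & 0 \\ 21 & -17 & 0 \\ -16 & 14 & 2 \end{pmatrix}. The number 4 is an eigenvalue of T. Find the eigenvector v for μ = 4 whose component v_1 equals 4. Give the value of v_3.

T − 4I = [[14, -14, 0], [21, -21, 0], [-16, 14, -2]].
Solving (T − 4I)v = 0 gives the eigenspace spanned by (4, 4, -4).
With v_1 = 4, v = (4, 4, -4), so v_3 = -4.

-4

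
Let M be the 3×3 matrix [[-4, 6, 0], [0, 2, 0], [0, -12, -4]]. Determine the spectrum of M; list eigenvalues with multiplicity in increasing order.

-4, -4, 2

Characteristic polynomial: p(t) = t^3 + 6t^2 - 32 = (t - 2)(t + 4)^2.
Roots (with multiplicity): -4, -4, 2.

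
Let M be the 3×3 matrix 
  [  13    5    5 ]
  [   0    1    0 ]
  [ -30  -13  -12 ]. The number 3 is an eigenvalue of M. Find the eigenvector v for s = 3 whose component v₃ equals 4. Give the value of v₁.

M − 3I = [[10, 5, 5], [0, -2, 0], [-30, -13, -15]].
Solving (M − 3I)v = 0 gives the eigenspace spanned by (-2, 0, 4).
With v₃ = 4, v = (-2, 0, 4), so v₁ = -2.

-2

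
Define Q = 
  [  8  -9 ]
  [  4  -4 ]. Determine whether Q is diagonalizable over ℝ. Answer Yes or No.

No

Characteristic polynomial: p(s) = s^2 - 4s + 4 = (s - 2)^2.
s = 2 has algebraic multiplicity 2; rank(Q − 2I) = 1, so geometric multiplicity = 1.
Geometric multiplicity < algebraic multiplicity, so Q is not diagonalizable.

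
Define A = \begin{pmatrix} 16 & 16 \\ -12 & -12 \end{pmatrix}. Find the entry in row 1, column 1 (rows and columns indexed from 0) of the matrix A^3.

Characteristic polynomial: λ^2 - 4λ = λ(λ - 4), so the eigenvalues are 0, 4.
λ=4: eigenvector (4, -3).
λ=0: eigenvector (-1, 1).
P = [[4, -1], [-3, 1]], D = diag(4, 0), P⁻¹ = [[1, 1], [3, 4]].
A³ = P·diag(64, 0)·P⁻¹ = [[256, 256], [-192, -192]].
The requested entry is -192.

-192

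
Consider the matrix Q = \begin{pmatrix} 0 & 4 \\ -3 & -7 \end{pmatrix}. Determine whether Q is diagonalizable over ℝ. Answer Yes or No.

Yes

Characteristic polynomial: p(s) = s^2 + 7s + 12 = (s + 3)(s + 4).
All 2 eigenvalues are distinct, so Q is diagonalizable.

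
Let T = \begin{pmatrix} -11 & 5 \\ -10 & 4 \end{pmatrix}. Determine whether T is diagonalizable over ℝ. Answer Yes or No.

Characteristic polynomial: p(r) = r^2 + 7r + 6 = (r + 1)(r + 6).
All 2 eigenvalues are distinct, so T is diagonalizable.

Yes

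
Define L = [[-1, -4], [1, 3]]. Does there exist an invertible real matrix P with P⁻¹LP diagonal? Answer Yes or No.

Characteristic polynomial: p(r) = r^2 - 2r + 1 = (r - 1)^2.
r = 1 has algebraic multiplicity 2; rank(L − 1I) = 1, so geometric multiplicity = 1.
Geometric multiplicity < algebraic multiplicity, so L is not diagonalizable.

No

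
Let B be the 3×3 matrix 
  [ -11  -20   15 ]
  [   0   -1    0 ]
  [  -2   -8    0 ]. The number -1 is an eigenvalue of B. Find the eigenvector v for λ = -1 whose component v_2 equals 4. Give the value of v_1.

-20

B + 1I = [[-10, -20, 15], [0, 0, 0], [-2, -8, 1]].
Solving (B + 1I)v = 0 gives the eigenspace spanned by (-20, 4, -8).
With v_2 = 4, v = (-20, 4, -8), so v_1 = -20.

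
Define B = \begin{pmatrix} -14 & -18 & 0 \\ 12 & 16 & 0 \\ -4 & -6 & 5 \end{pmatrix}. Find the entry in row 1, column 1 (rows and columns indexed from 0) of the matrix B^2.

40

Characteristic polynomial: s^3 - 7s^2 + 2s + 40 = (s - 5)(s - 4)(s + 2), so the eigenvalues are -2, 4, 5.
s=4: eigenvector (-1, 1, 2).
s=-2: eigenvector (3, -2, 0).
s=5: eigenvector (0, 0, 1).
P = [[-1, 3, 0], [1, -2, 0], [2, 0, 1]], D = diag(4, -2, 5), P⁻¹ = [[2, 3, 0], [1, 1, 0], [-4, -6, 1]].
B² = P·diag(16, 4, 25)·P⁻¹ = [[-20, -36, 0], [24, 40, 0], [-36, -54, 25]].
The requested entry is 40.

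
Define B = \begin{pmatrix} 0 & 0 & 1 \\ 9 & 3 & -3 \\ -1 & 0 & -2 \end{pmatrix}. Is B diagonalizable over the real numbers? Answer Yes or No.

Characteristic polynomial: p(μ) = μ^3 - μ^2 - 5μ - 3 = (μ - 3)(μ + 1)^2.
μ = -1 has algebraic multiplicity 2; rank(B + 1I) = 2, so geometric multiplicity = 1.
Geometric multiplicity < algebraic multiplicity, so B is not diagonalizable.

No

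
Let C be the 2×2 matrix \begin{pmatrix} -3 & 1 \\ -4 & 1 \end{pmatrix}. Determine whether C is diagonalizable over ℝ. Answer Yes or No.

Characteristic polynomial: p(λ) = λ^2 + 2λ + 1 = (λ + 1)^2.
λ = -1 has algebraic multiplicity 2; rank(C + 1I) = 1, so geometric multiplicity = 1.
Geometric multiplicity < algebraic multiplicity, so C is not diagonalizable.

No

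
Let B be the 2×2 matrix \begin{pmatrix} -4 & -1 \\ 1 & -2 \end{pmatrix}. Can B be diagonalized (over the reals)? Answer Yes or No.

No

Characteristic polynomial: p(s) = s^2 + 6s + 9 = (s + 3)^2.
s = -3 has algebraic multiplicity 2; rank(B + 3I) = 1, so geometric multiplicity = 1.
Geometric multiplicity < algebraic multiplicity, so B is not diagonalizable.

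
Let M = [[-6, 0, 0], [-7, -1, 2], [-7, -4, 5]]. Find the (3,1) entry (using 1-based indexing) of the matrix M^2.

Characteristic polynomial: r^3 + 2r^2 - 21r + 18 = (r - 3)(r - 1)(r + 6), so the eigenvalues are -6, 1, 3.
r=1: eigenvector (0, -1, -1).
r=-6: eigenvector (1, 1, 1).
r=3: eigenvector (0, 1, 2).
P = [[0, 1, 0], [-1, 1, 1], [-1, 1, 2]], D = diag(1, -6, 3), P⁻¹ = [[1, -2, 1], [1, 0, 0], [0, -1, 1]].
M² = P·diag(1, 36, 9)·P⁻¹ = [[36, 0, 0], [35, -7, 8], [35, -16, 17]].
The requested entry is 35.

35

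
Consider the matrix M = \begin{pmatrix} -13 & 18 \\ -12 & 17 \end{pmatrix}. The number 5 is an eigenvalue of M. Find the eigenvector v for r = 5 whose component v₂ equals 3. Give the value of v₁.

3

M − 5I = [[-18, 18], [-12, 12]].
Solving (M − 5I)v = 0 gives the eigenspace spanned by (3, 3).
With v₂ = 3, v = (3, 3), so v₁ = 3.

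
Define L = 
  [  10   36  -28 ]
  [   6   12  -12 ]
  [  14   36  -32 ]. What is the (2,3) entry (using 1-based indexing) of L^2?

Characteristic polynomial: μ^3 + 10μ^2 + 24μ = μ(μ + 4)(μ + 6), so the eigenvalues are -6, -4, 0.
μ=0: eigenvector (2, 1, 2).
μ=-6: eigenvector (-3, -1, -3).
μ=-4: eigenvector (2, 0, 1).
P = [[2, -3, 2], [1, -1, 0], [2, -3, 1]], D = diag(0, -6, -4), P⁻¹ = [[1, 3, -2], [1, 2, -2], [1, 0, -1]].
L² = P·diag(0, 36, 16)·P⁻¹ = [[-76, -216, 184], [-36, -72, 72], [-92, -216, 200]].
The requested entry is 72.

72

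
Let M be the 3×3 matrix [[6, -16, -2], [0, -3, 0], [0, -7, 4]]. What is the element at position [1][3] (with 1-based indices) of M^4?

Characteristic polynomial: r^3 - 7r^2 - 6r + 72 = (r - 6)(r - 4)(r + 3), so the eigenvalues are -3, 4, 6.
r=4: eigenvector (1, 0, 1).
r=-3: eigenvector (2, 1, 1).
r=6: eigenvector (-1, 0, 0).
P = [[1, 2, -1], [0, 1, 0], [1, 1, 0]], D = diag(4, -3, 6), P⁻¹ = [[0, -1, 1], [0, 1, 0], [-1, 1, 1]].
M⁴ = P·diag(256, 81, 1296)·P⁻¹ = [[1296, -1390, -1040], [0, 81, 0], [0, -175, 256]].
The requested entry is -1040.

-1040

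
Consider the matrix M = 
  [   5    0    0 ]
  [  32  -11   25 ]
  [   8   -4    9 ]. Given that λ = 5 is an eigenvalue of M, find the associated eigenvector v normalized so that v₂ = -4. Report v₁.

-2

M − 5I = [[0, 0, 0], [32, -16, 25], [8, -4, 4]].
Solving (M − 5I)v = 0 gives the eigenspace spanned by (-2, -4, 0).
With v₂ = -4, v = (-2, -4, 0), so v₁ = -2.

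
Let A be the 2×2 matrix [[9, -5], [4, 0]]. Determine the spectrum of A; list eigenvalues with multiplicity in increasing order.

Characteristic polynomial: p(λ) = λ^2 - 9λ + 20 = (λ - 5)(λ - 4).
Roots (with multiplicity): 4, 5.

4, 5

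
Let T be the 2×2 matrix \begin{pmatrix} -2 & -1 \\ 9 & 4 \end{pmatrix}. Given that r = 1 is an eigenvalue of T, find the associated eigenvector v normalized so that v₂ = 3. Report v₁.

-1

T − 1I = [[-3, -1], [9, 3]].
Solving (T − 1I)v = 0 gives the eigenspace spanned by (-1, 3).
With v₂ = 3, v = (-1, 3), so v₁ = -1.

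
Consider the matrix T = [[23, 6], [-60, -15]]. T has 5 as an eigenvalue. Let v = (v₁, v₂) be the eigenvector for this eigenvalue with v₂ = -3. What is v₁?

1

T − 5I = [[18, 6], [-60, -20]].
Solving (T − 5I)v = 0 gives the eigenspace spanned by (1, -3).
With v₂ = -3, v = (1, -3), so v₁ = 1.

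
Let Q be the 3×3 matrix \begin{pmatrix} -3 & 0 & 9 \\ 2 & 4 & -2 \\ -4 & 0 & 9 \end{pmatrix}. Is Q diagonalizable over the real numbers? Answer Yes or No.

Characteristic polynomial: p(r) = r^3 - 10r^2 + 33r - 36 = (r - 4)(r - 3)^2.
r = 3 has algebraic multiplicity 2; rank(Q − 3I) = 2, so geometric multiplicity = 1.
Geometric multiplicity < algebraic multiplicity, so Q is not diagonalizable.

No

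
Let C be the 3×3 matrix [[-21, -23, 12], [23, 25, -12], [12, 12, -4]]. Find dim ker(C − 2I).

1

C − 2I = [[-23, -23, 12], [23, 23, -12], [12, 12, -6]].
This matrix has rank 2, so its null space has dimension 3 − 2 = 1.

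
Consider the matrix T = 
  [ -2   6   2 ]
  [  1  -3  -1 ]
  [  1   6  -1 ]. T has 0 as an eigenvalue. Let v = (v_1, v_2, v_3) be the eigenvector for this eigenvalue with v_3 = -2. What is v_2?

T = [[-2, 6, 2], [1, -3, -1], [1, 6, -1]].
Solving (T)v = 0 gives the eigenspace spanned by (-2, 0, -2).
With v_3 = -2, v = (-2, 0, -2), so v_2 = 0.

0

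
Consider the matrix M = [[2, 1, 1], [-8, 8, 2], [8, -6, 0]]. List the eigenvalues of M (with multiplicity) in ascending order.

Characteristic polynomial: p(s) = s^3 - 10s^2 + 28s - 24 = (s - 6)(s - 2)^2.
Roots (with multiplicity): 2, 2, 6.

2, 2, 6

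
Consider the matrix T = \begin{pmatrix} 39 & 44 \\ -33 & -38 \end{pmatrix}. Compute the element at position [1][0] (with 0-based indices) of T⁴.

-2013

Characteristic polynomial: λ^2 - λ - 30 = (λ - 6)(λ + 5), so the eigenvalues are -5, 6.
λ=-5: eigenvector (-1, 1).
λ=6: eigenvector (4, -3).
P = [[-1, 4], [1, -3]], D = diag(-5, 6), P⁻¹ = [[3, 4], [1, 1]].
T⁴ = P·diag(625, 1296)·P⁻¹ = [[3309, 2684], [-2013, -1388]].
The requested entry is -2013.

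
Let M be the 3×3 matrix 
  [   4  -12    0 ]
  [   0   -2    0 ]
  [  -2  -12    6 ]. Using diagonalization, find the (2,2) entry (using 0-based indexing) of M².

36

Characteristic polynomial: r^3 - 8r^2 + 4r + 48 = (r - 6)(r - 4)(r + 2), so the eigenvalues are -2, 4, 6.
r=4: eigenvector (1, 0, 1).
r=-2: eigenvector (2, 1, 2).
r=6: eigenvector (0, 0, 1).
P = [[1, 2, 0], [0, 1, 0], [1, 2, 1]], D = diag(4, -2, 6), P⁻¹ = [[1, -2, 0], [0, 1, 0], [-1, 0, 1]].
M² = P·diag(16, 4, 36)·P⁻¹ = [[16, -24, 0], [0, 4, 0], [-20, -24, 36]].
The requested entry is 36.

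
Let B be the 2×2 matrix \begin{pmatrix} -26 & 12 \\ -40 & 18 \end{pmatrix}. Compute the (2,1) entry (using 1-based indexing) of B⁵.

-77440

Characteristic polynomial: μ^2 + 8μ + 12 = (μ + 2)(μ + 6), so the eigenvalues are -6, -2.
μ=-6: eigenvector (-3, -5).
μ=-2: eigenvector (1, 2).
P = [[-3, 1], [-5, 2]], D = diag(-6, -2), P⁻¹ = [[-2, 1], [-5, 3]].
B⁵ = P·diag(-7776, -32)·P⁻¹ = [[-46496, 23232], [-77440, 38688]].
The requested entry is -77440.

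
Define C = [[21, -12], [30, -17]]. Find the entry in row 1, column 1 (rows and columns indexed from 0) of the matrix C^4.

Characteristic polynomial: s^2 - 4s + 3 = (s - 3)(s - 1), so the eigenvalues are 1, 3.
s=1: eigenvector (-3, -5).
s=3: eigenvector (-2, -3).
P = [[-3, -2], [-5, -3]], D = diag(1, 3), P⁻¹ = [[3, -2], [-5, 3]].
C⁴ = P·diag(1, 81)·P⁻¹ = [[801, -480], [1200, -719]].
The requested entry is -719.

-719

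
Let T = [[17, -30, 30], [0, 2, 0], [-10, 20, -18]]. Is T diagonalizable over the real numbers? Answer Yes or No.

Characteristic polynomial: p(r) = r^3 - r^2 - 8r + 12 = (r - 2)^2(r + 3).
r = 2 has algebraic multiplicity 2; rank(T − 2I) = 1, so geometric multiplicity = 2.
Every eigenvalue has geometric = algebraic multiplicity, so T is diagonalizable.

Yes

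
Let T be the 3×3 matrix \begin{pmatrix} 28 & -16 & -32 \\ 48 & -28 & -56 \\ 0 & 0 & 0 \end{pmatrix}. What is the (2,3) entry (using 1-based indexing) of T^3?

-896

Characteristic polynomial: s^3 - 16s = s(s - 4)(s + 4), so the eigenvalues are -4, 0, 4.
s=-4: eigenvector (1, 2, 0).
s=0: eigenvector (0, -2, 1).
s=4: eigenvector (-2, -3, 0).
P = [[1, 0, -2], [2, -2, -3], [0, 1, 0]], D = diag(-4, 0, 4), P⁻¹ = [[-3, 2, 4], [0, 0, 1], [-2, 1, 2]].
T³ = P·diag(-64, 0, 64)·P⁻¹ = [[448, -256, -512], [768, -448, -896], [0, 0, 0]].
The requested entry is -896.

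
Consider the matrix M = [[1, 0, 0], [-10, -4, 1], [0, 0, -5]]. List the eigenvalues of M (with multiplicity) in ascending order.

-5, -4, 1

Characteristic polynomial: p(s) = s^3 + 8s^2 + 11s - 20 = (s - 1)(s + 4)(s + 5).
Roots (with multiplicity): -5, -4, 1.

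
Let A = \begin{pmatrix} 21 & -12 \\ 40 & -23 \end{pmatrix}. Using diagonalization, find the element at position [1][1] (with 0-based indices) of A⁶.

Characteristic polynomial: s^2 + 2s - 3 = (s - 1)(s + 3), so the eigenvalues are -3, 1.
s=1: eigenvector (-3, -5).
s=-3: eigenvector (1, 2).
P = [[-3, 1], [-5, 2]], D = diag(1, -3), P⁻¹ = [[-2, 1], [-5, 3]].
A⁶ = P·diag(1, 729)·P⁻¹ = [[-3639, 2184], [-7280, 4369]].
The requested entry is 4369.

4369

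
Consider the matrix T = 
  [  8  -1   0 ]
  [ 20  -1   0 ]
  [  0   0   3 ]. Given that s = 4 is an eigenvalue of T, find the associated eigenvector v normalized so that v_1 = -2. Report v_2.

T − 4I = [[4, -1, 0], [20, -5, 0], [0, 0, -1]].
Solving (T − 4I)v = 0 gives the eigenspace spanned by (-2, -8, 0).
With v_1 = -2, v = (-2, -8, 0), so v_2 = -8.

-8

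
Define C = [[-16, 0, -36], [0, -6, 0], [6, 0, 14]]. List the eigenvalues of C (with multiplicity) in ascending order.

Characteristic polynomial: p(r) = r^3 + 8r^2 + 4r - 48 = (r - 2)(r + 4)(r + 6).
Roots (with multiplicity): -6, -4, 2.

-6, -4, 2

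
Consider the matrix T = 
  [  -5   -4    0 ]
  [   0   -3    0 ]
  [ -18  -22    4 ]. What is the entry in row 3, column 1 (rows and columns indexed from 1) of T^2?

18

Characteristic polynomial: λ^3 + 4λ^2 - 17λ - 60 = (λ - 4)(λ + 3)(λ + 5), so the eigenvalues are -5, -3, 4.
λ=4: eigenvector (0, 0, 1).
λ=-3: eigenvector (-2, 1, -2).
λ=-5: eigenvector (1, 0, 2).
P = [[0, -2, 1], [0, 1, 0], [1, -2, 2]], D = diag(4, -3, -5), P⁻¹ = [[-2, -2, 1], [0, 1, 0], [1, 2, 0]].
T² = P·diag(16, 9, 25)·P⁻¹ = [[25, 32, 0], [0, 9, 0], [18, 50, 16]].
The requested entry is 18.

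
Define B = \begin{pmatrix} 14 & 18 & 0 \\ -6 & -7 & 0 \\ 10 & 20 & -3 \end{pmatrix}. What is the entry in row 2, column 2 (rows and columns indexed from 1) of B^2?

Characteristic polynomial: μ^3 - 4μ^2 - 11μ + 30 = (μ - 5)(μ - 2)(μ + 3), so the eigenvalues are -3, 2, 5.
μ=2: eigenvector (-3, 2, 2).
μ=5: eigenvector (-2, 1, 0).
μ=-3: eigenvector (0, 0, 1).
P = [[-3, -2, 0], [2, 1, 0], [2, 0, 1]], D = diag(2, 5, -3), P⁻¹ = [[1, 2, 0], [-2, -3, 0], [-2, -4, 1]].
B² = P·diag(4, 25, 9)·P⁻¹ = [[88, 126, 0], [-42, -59, 0], [-10, -20, 9]].
The requested entry is -59.

-59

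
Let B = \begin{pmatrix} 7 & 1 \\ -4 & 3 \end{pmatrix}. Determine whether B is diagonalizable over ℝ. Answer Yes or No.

No

Characteristic polynomial: p(s) = s^2 - 10s + 25 = (s - 5)^2.
s = 5 has algebraic multiplicity 2; rank(B − 5I) = 1, so geometric multiplicity = 1.
Geometric multiplicity < algebraic multiplicity, so B is not diagonalizable.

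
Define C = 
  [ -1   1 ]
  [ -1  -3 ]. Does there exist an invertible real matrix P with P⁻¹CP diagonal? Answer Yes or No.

Characteristic polynomial: p(λ) = λ^2 + 4λ + 4 = (λ + 2)^2.
λ = -2 has algebraic multiplicity 2; rank(C + 2I) = 1, so geometric multiplicity = 1.
Geometric multiplicity < algebraic multiplicity, so C is not diagonalizable.

No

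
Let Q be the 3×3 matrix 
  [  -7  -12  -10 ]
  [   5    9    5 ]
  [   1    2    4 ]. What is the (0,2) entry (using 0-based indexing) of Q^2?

Characteristic polynomial: t^3 - 6t^2 + 5t + 12 = (t - 4)(t - 3)(t + 1), so the eigenvalues are -1, 3, 4.
t=3: eigenvector (1, 0, -1).
t=4: eigenvector (-2, 1, 1).
t=-1: eigenvector (-2, 1, 0).
P = [[1, -2, -2], [0, 1, 1], [-1, 1, 0]], D = diag(3, 4, -1), P⁻¹ = [[1, 2, 0], [1, 2, 1], [-1, -1, -1]].
Q² = P·diag(9, 16, 1)·P⁻¹ = [[-21, -44, -30], [15, 31, 15], [7, 14, 16]].
The requested entry is -30.

-30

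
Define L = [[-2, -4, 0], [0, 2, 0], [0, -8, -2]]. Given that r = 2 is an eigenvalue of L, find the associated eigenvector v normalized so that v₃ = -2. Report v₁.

L − 2I = [[-4, -4, 0], [0, 0, 0], [0, -8, -4]].
Solving (L − 2I)v = 0 gives the eigenspace spanned by (-1, 1, -2).
With v₃ = -2, v = (-1, 1, -2), so v₁ = -1.

-1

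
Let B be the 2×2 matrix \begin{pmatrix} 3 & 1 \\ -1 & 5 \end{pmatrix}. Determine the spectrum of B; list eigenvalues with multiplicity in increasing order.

4, 4

Characteristic polynomial: p(λ) = λ^2 - 8λ + 16 = (λ - 4)^2.
Roots (with multiplicity): 4, 4.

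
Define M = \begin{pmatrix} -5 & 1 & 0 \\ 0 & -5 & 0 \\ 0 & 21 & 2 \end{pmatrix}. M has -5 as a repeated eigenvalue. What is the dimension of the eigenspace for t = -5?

M + 5I = [[0, 1, 0], [0, 0, 0], [0, 21, 7]].
This matrix has rank 2, so its null space has dimension 3 − 2 = 1.

1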